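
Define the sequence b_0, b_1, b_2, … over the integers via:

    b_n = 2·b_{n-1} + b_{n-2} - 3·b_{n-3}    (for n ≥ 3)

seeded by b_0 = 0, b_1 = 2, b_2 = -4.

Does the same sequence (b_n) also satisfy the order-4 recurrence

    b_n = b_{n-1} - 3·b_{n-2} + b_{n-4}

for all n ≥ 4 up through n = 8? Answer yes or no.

Terms b_0..b_8: 0, 2, -4, -6, -22, -38, -80, -132, -230
n=4: candidate gives 6, actual b_4 = -22 ✗

no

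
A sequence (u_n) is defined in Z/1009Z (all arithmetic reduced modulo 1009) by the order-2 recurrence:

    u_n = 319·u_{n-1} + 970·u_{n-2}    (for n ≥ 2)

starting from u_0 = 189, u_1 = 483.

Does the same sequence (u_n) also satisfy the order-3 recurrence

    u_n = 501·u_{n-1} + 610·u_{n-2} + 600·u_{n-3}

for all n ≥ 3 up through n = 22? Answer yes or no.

Terms u_0..u_22: 189, 483, 401, 110, 280, 274, 811, 818, 270, 751, 1005, 714, 897, 1002, 117, 263, 632, 650, 73, 964, 960, 250, 941
n=3: candidate gives 504, actual u_3 = 110 ✗

no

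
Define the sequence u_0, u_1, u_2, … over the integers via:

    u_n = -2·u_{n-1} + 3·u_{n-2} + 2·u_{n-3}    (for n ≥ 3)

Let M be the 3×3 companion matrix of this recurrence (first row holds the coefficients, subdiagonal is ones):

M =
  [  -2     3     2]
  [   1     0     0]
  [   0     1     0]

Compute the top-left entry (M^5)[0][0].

(M^5)[0][0] is the top entry after applying M 5 times to the unit state (1, 0, 0). Equivalently it is h_{7} for the auxiliary sequence (h_n) obeying the same recurrence with h_2 = 1 and h_i = 0 for 0 ≤ i < 2:
h_3 = -2·1 + 3·0 + 2·0 = -2
h_4 = -2·-2 + 3·1 + 2·0 = 7
h_5 = -2·7 + 3·-2 + 2·1 = -18
h_6 = -2·-18 + 3·7 + 2·-2 = 53
h_7 = -2·53 + 3·-18 + 2·7 = -146

-146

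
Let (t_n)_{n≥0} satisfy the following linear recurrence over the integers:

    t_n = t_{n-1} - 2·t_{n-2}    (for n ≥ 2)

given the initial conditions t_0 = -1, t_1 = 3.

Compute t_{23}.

t_2 = 1·3 + -2·-1 = 5
t_3 = 1·5 + -2·3 = -1
t_4 = 1·-1 + -2·5 = -11
t_5 = 1·-11 + -2·-1 = -9
t_6 = 1·-9 + -2·-11 = 13
t_7 = 1·13 + -2·-9 = 31
t_8 = 1·31 + -2·13 = 5
t_9 = 1·5 + -2·31 = -57
t_10 = 1·-57 + -2·5 = -67
t_11 = 1·-67 + -2·-57 = 47
t_12 = 1·47 + -2·-67 = 181
t_13 = 1·181 + -2·47 = 87
t_14 = 1·87 + -2·181 = -275
t_15 = 1·-275 + -2·87 = -449
t_16 = 1·-449 + -2·-275 = 101
t_17 = 1·101 + -2·-449 = 999
t_18 = 1·999 + -2·101 = 797
t_19 = 1·797 + -2·999 = -1201
t_20 = 1·-1201 + -2·797 = -2795
t_21 = 1·-2795 + -2·-1201 = -393
t_22 = 1·-393 + -2·-2795 = 5197
t_23 = 1·5197 + -2·-393 = 5983

5983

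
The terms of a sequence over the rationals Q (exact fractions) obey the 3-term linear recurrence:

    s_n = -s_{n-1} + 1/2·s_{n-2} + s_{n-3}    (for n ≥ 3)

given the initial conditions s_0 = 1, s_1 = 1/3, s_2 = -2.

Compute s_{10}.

45/8

s_3 = -1·-2 + 1/2·1/3 + 1·1 = 19/6
s_4 = -1·19/6 + 1/2·-2 + 1·1/3 = -23/6
s_5 = -1·-23/6 + 1/2·19/6 + 1·-2 = 41/12
s_6 = -1·41/12 + 1/2·-23/6 + 1·19/6 = -13/6
s_7 = -1·-13/6 + 1/2·41/12 + 1·-23/6 = 1/24
s_8 = -1·1/24 + 1/2·-13/6 + 1·41/12 = 55/24
s_9 = -1·55/24 + 1/2·1/24 + 1·-13/6 = -71/16
s_10 = -1·-71/16 + 1/2·55/24 + 1·1/24 = 45/8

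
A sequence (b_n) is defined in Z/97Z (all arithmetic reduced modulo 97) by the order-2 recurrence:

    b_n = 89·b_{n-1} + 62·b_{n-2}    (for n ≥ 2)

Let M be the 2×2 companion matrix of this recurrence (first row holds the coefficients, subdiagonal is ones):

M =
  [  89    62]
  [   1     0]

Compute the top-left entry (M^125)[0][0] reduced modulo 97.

47

(M^125)[0][0] is the top entry after applying M 125 times to the unit state (1, 0). Equivalently it is h_{126} for the auxiliary sequence (h_n) obeying the same recurrence with h_1 = 1 and h_i = 0 for 0 ≤ i < 1:
h_2 = 89·1 + 62·0 = 89
h_3 = 89·89 + 62·1 = 29
h_4 = 89·29 + 62·89 = 48
h_5 = 89·48 + 62·29 = 56
h_6 = 89·56 + 62·48 = 6
h_7 = 89·6 + 62·56 = 29
h_8 = 89·29 + 62·6 = 43
h_9 = 89·43 + 62·29 = 96
h_10 = 89·96 + 62·43 = 55
h_11 = 89·55 + 62·96 = 80
h_12 = 89·80 + 62·55 = 54
h_13 = 89·54 + 62·80 = 66
h_14 = 89·66 + 62·54 = 7
h_15 = 89·7 + 62·66 = 59
h_16 = 89·59 + 62·7 = 59
h_17 = 89·59 + 62·59 = 82
h_18 = 89·82 + 62·59 = 92
h_19 = 89·92 + 62·82 = 80
h_20 = 89·80 + 62·92 = 20
h_21 = 89·20 + 62·80 = 47
h_22 = 89·47 + 62·20 = 88
h_23 = 89·88 + 62·47 = 76
h_24 = 89·76 + 62·88 = 95
h_25 = 89·95 + 62·76 = 72
h_26 = 89·72 + 62·95 = 76
h_27 = 89·76 + 62·72 = 73
h_28 = 89·73 + 62·76 = 54
h_29 = 89·54 + 62·73 = 20
h_30 = 89·20 + 62·54 = 84
h_31 = 89·84 + 62·20 = 83
h_32 = 89·83 + 62·84 = 82
h_33 = 89·82 + 62·83 = 28
h_34 = 89·28 + 62·82 = 10
h_35 = 89·10 + 62·28 = 7
h_36 = 89·7 + 62·10 = 79
h_37 = 89·79 + 62·7 = 93
h_38 = 89·93 + 62·79 = 80
h_39 = 89·80 + 62·93 = 82
h_40 = 89·82 + 62·80 = 36
h_41 = 89·36 + 62·82 = 43
h_42 = 89·43 + 62·36 = 45
h_43 = 89·45 + 62·43 = 75
h_44 = 89·75 + 62·45 = 56
h_45 = 89·56 + 62·75 = 31
h_46 = 89·31 + 62·56 = 23
h_47 = 89·23 + 62·31 = 89
h_48 = 89·89 + 62·23 = 35
h_49 = 89·35 + 62·89 = 0
h_50 = 89·0 + 62·35 = 36
h_51 = 89·36 + 62·0 = 3
h_52 = 89·3 + 62·36 = 74
h_53 = 89·74 + 62·3 = 79
h_54 = 89·79 + 62·74 = 76
h_55 = 89·76 + 62·79 = 22
h_56 = 89·22 + 62·76 = 74
h_57 = 89·74 + 62·22 = 93
h_58 = 89·93 + 62·74 = 61
h_59 = 89·61 + 62·93 = 40
h_60 = 89·40 + 62·61 = 67
h_61 = 89·67 + 62·40 = 4
h_62 = 89·4 + 62·67 = 48
h_63 = 89·48 + 62·4 = 58
h_64 = 89·58 + 62·48 = 87
h_65 = 89·87 + 62·58 = 87
h_66 = 89·87 + 62·87 = 42
h_67 = 89·42 + 62·87 = 14
h_68 = 89·14 + 62·42 = 67
h_69 = 89·67 + 62·14 = 41
h_70 = 89·41 + 62·67 = 43
h_71 = 89·43 + 62·41 = 64
h_72 = 89·64 + 62·43 = 20
h_73 = 89·20 + 62·64 = 25
h_74 = 89·25 + 62·20 = 70
h_75 = 89·70 + 62·25 = 20
h_76 = 89·20 + 62·70 = 9
h_77 = 89·9 + 62·20 = 4
h_78 = 89·4 + 62·9 = 41
h_79 = 89·41 + 62·4 = 17
h_80 = 89·17 + 62·41 = 78
h_81 = 89·78 + 62·17 = 42
h_82 = 89·42 + 62·78 = 38
h_83 = 89·38 + 62·42 = 69
h_84 = 89·69 + 62·38 = 58
h_85 = 89·58 + 62·69 = 31
h_86 = 89·31 + 62·58 = 50
h_87 = 89·50 + 62·31 = 67
h_88 = 89·67 + 62·50 = 42
h_89 = 89·42 + 62·67 = 35
h_90 = 89·35 + 62·42 = 93
h_91 = 89·93 + 62·35 = 68
h_92 = 89·68 + 62·93 = 81
h_93 = 89·81 + 62·68 = 76
h_94 = 89·76 + 62·81 = 49
h_95 = 89·49 + 62·76 = 52
h_96 = 89·52 + 62·49 = 3
h_97 = 89·3 + 62·52 = 96
h_98 = 89·96 + 62·3 = 0
h_99 = 89·0 + 62·96 = 35
h_100 = 89·35 + 62·0 = 11
h_101 = 89·11 + 62·35 = 45
h_102 = 89·45 + 62·11 = 31
h_103 = 89·31 + 62·45 = 20
h_104 = 89·20 + 62·31 = 16
h_105 = 89·16 + 62·20 = 45
h_106 = 89·45 + 62·16 = 50
h_107 = 89·50 + 62·45 = 62
h_108 = 89·62 + 62·50 = 82
h_109 = 89·82 + 62·62 = 84
h_110 = 89·84 + 62·82 = 47
h_111 = 89·47 + 62·84 = 79
h_112 = 89·79 + 62·47 = 51
h_113 = 89·51 + 62·79 = 28
h_114 = 89·28 + 62·51 = 28
h_115 = 89·28 + 62·28 = 57
h_116 = 89·57 + 62·28 = 19
h_117 = 89·19 + 62·57 = 84
h_118 = 89·84 + 62·19 = 21
h_119 = 89·21 + 62·84 = 93
h_120 = 89·93 + 62·21 = 73
h_121 = 89·73 + 62·93 = 41
h_122 = 89·41 + 62·73 = 27
h_123 = 89·27 + 62·41 = 95
h_124 = 89·95 + 62·27 = 41
h_125 = 89·41 + 62·95 = 33
h_126 = 89·33 + 62·41 = 47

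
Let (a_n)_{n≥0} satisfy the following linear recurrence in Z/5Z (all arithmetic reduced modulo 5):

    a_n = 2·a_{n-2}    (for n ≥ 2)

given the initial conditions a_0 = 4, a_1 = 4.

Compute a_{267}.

a_2 = 0·4 + 2·4 = 3
a_3 = 0·3 + 2·4 = 3
a_4 = 0·3 + 2·3 = 1
a_5 = 0·1 + 2·3 = 1
a_6 = 0·1 + 2·1 = 2
a_7 = 0·2 + 2·1 = 2
a_8 = 0·2 + 2·2 = 4
a_9 = 0·4 + 2·2 = 4
(a_8, a_9) = (4, 4) = (a_0, a_1), so the sequence has period 8.
267 ≡ 3 (mod 8), hence a_267 = a_3 = 3.

3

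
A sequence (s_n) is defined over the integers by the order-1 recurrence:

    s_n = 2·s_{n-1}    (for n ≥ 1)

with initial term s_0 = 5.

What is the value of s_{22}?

20971520

s_1 = 2·5 = 10
s_2 = 2·10 = 20
s_3 = 2·20 = 40
s_4 = 2·40 = 80
s_5 = 2·80 = 160
s_6 = 2·160 = 320
s_7 = 2·320 = 640
s_8 = 2·640 = 1280
s_9 = 2·1280 = 2560
s_10 = 2·2560 = 5120
s_11 = 2·5120 = 10240
s_12 = 2·10240 = 20480
s_13 = 2·20480 = 40960
s_14 = 2·40960 = 81920
s_15 = 2·81920 = 163840
s_16 = 2·163840 = 327680
s_17 = 2·327680 = 655360
s_18 = 2·655360 = 1310720
s_19 = 2·1310720 = 2621440
s_20 = 2·2621440 = 5242880
s_21 = 2·5242880 = 10485760
s_22 = 2·10485760 = 20971520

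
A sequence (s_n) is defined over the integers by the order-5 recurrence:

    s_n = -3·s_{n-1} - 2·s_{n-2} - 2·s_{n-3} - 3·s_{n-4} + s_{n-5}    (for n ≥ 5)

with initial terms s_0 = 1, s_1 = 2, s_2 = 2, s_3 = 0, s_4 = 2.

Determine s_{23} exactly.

-24278907

s_5 = -3·2 + -2·0 + -2·2 + -3·2 + 1·1 = -15
s_6 = -3·-15 + -2·2 + -2·0 + -3·2 + 1·2 = 37
s_7 = -3·37 + -2·-15 + -2·2 + -3·0 + 1·2 = -83
s_8 = -3·-83 + -2·37 + -2·-15 + -3·2 + 1·0 = 199
s_9 = -3·199 + -2·-83 + -2·37 + -3·-15 + 1·2 = -458
s_10 = -3·-458 + -2·199 + -2·-83 + -3·37 + 1·-15 = 1016
s_11 = -3·1016 + -2·-458 + -2·199 + -3·-83 + 1·37 = -2244
s_12 = -3·-2244 + -2·1016 + -2·-458 + -3·199 + 1·-83 = 4936
s_13 = -3·4936 + -2·-2244 + -2·1016 + -3·-458 + 1·199 = -10779
s_14 = -3·-10779 + -2·4936 + -2·-2244 + -3·1016 + 1·-458 = 23447
s_15 = -3·23447 + -2·-10779 + -2·4936 + -3·-2244 + 1·1016 = -50907
s_16 = -3·-50907 + -2·23447 + -2·-10779 + -3·4936 + 1·-2244 = 110333
s_17 = -3·110333 + -2·-50907 + -2·23447 + -3·-10779 + 1·4936 = -238806
s_18 = -3·-238806 + -2·110333 + -2·-50907 + -3·23447 + 1·-10779 = 516446
s_19 = -3·516446 + -2·-238806 + -2·110333 + -3·-50907 + 1·23447 = -1116224
s_20 = -3·-1116224 + -2·516446 + -2·-238806 + -3·110333 + 1·-50907 = 2411486
s_21 = -3·2411486 + -2·-1116224 + -2·516446 + -3·-238806 + 1·110333 = -5208151
s_22 = -3·-5208151 + -2·2411486 + -2·-1116224 + -3·516446 + 1·-238806 = 11245785
s_23 = -3·11245785 + -2·-5208151 + -2·2411486 + -3·-1116224 + 1·516446 = -24278907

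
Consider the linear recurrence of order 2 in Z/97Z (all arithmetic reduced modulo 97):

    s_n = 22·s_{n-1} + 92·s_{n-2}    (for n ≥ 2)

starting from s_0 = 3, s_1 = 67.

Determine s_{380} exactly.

83

s_2 = 22·67 + 92·3 = 4
s_3 = 22·4 + 92·67 = 44
s_4 = 22·44 + 92·4 = 75
s_5 = 22·75 + 92·44 = 72
s_6 = 22·72 + 92·75 = 45
s_7 = 22·45 + 92·72 = 48
Continuing the recurrence:
  s_8 = 55;  s_9 = 0;  s_10 = 16;  s_11 = 61;  s_12 = 1;  s_13 = 8
  s_14 = 74;  s_15 = 36;  s_16 = 34;  s_17 = 83;  s_18 = 7;  s_19 = 30
  s_20 = 43;  s_21 = 20;  s_22 = 31;  s_23 = 0;  s_24 = 39;  s_25 = 82
  s_26 = 57;  s_27 = 68;  s_28 = 47;  s_29 = 15;  s_30 = 95;  s_31 = 75
  s_32 = 11;  s_33 = 61;  s_34 = 26;  s_35 = 73;  s_36 = 21;  s_37 = 0
  s_38 = 89;  s_39 = 18;  s_40 = 48;  s_41 = 93;  s_42 = 60;  s_43 = 79
  s_44 = 80;  s_45 = 7;  s_46 = 45;  s_47 = 82;  s_48 = 27;  s_49 = 87
  s_50 = 33;  s_51 = 0;  s_52 = 29;  s_53 = 56;  s_54 = 20;  s_55 = 63
  s_56 = 25;  s_57 = 41;  s_58 = 1;  s_59 = 11;  s_60 = 43;  s_61 = 18
  s_62 = 84;  s_63 = 12;  s_64 = 38;  s_65 = 0;  s_66 = 4;  s_67 = 88
  s_68 = 73;  s_69 = 2;  s_70 = 67;  s_71 = 9;  s_72 = 57;  s_73 = 45
  s_74 = 26;  s_75 = 56;  s_76 = 35;  s_77 = 5;  s_78 = 32;  s_79 = 0
  s_80 = 34;  s_81 = 69;  s_82 = 87;  s_83 = 17;  s_84 = 36;  s_85 = 28
  s_86 = 48;  s_87 = 43;  s_88 = 27;  s_89 = 88;  s_90 = 55;  s_91 = 91
  s_92 = 78;  s_93 = 0;  s_94 = 95;  s_95 = 53;  s_96 = 12;  s_97 = 96
  s_98 = 15;  s_99 = 44;  s_100 = 20;  s_101 = 26;  s_102 = 84;  s_103 = 69
  s_104 = 31;  s_105 = 46;  s_106 = 81;  s_107 = 0;  s_108 = 80;  s_109 = 14
  s_110 = 5;  s_111 = 40;  s_112 = 79;  s_113 = 83;  s_114 = 73;  s_115 = 27
  s_116 = 35;  s_117 = 53;  s_118 = 21;  s_119 = 3;  s_120 = 58;  s_121 = 0
  s_122 = 1;  s_123 = 22;  s_124 = 91;  s_125 = 49;  s_126 = 41;  s_127 = 75
  s_128 = 87;  s_129 = 84;  s_130 = 55;  s_131 = 14;  s_132 = 33;  s_133 = 74
  s_134 = 8;  s_135 = 0;  s_136 = 57;  s_137 = 90;  s_138 = 46;  s_139 = 77
  s_140 = 9;  s_141 = 7;  s_142 = 12;  s_143 = 35;  s_144 = 31;  s_145 = 22
  s_146 = 38;  s_147 = 47;  s_148 = 68;  s_149 = 0;  s_150 = 48;  s_151 = 86
  s_152 = 3;  s_153 = 24;  s_154 = 28;  s_155 = 11;  s_156 = 5;  s_157 = 55
  s_158 = 21;  s_159 = 90;  s_160 = 32;  s_161 = 60;  s_162 = 93;  s_163 = 0
  s_164 = 20;  s_165 = 52;  s_166 = 74;  s_167 = 10;  s_168 = 44;  s_169 = 45
  s_170 = 91;  s_171 = 31;  s_172 = 33;  s_173 = 86;  s_174 = 78;  s_175 = 25
  s_176 = 63;  s_177 = 0;  s_178 = 73;  s_179 = 54;  s_180 = 47;  s_181 = 85
  s_182 = 83;  s_183 = 43;  s_184 = 46;  s_185 = 21;  s_186 = 38;  s_187 = 52
  s_188 = 81;  s_189 = 67;  s_190 = 2;  s_191 = 0;  s_192 = 87;  s_193 = 71
  s_194 = 60;  s_195 = 92;  s_196 = 75;  s_197 = 26;  s_198 = 3;  s_199 = 33
  s_200 = 32;  s_201 = 54;  s_202 = 58;  s_203 = 36;  s_204 = 17;  s_205 = 0
  s_206 = 12;  s_207 = 70;  s_208 = 25;  s_209 = 6;  s_210 = 7;  s_211 = 27
  s_212 = 74;  s_213 = 38;  s_214 = 78;  s_215 = 71;  s_216 = 8;  s_217 = 15
  s_218 = 96;  s_219 = 0;  s_220 = 5;  s_221 = 13;  s_222 = 67;  s_223 = 51
  s_224 = 11;  s_225 = 84;  s_226 = 47;  s_227 = 32;  s_228 = 81;  s_229 = 70
  s_230 = 68;  s_231 = 79;  s_232 = 40;  s_233 = 0;  s_234 = 91;  s_235 = 62
  s_236 = 36;  s_237 = 94;  s_238 = 45;  s_239 = 35;  s_240 = 60;  s_241 = 78
  s_242 = 58;  s_243 = 13;  s_244 = 93;  s_245 = 41;  s_246 = 49;  s_247 = 0
  s_248 = 46;  s_249 = 42;  s_250 = 15;  s_251 = 23;  s_252 = 43;  s_253 = 55
  s_254 = 25;  s_255 = 81;  s_256 = 8;  s_257 = 62;  s_258 = 63;  s_259 = 9
  s_260 = 77;  s_261 = 0;  s_262 = 3;  s_263 = 66;  s_264 = 79;  s_265 = 50
  s_266 = 26;  s_267 = 31;  s_268 = 67;  s_269 = 58;  s_270 = 68;  s_271 = 42
  s_272 = 2;  s_273 = 28;  s_274 = 24;  s_275 = 0;  s_276 = 74;  s_277 = 76
  s_278 = 41;  s_279 = 37;  s_280 = 27;  s_281 = 21;  s_282 = 36;  s_283 = 8
  s_284 = 93;  s_285 = 66;  s_286 = 17;  s_287 = 44;  s_288 = 10;  s_289 = 0
  s_290 = 47;  s_291 = 64;  s_292 = 9;  s_293 = 72;  s_294 = 84;  s_295 = 33
  s_296 = 15;  s_297 = 68;  s_298 = 63;  s_299 = 76;  s_300 = 96;  s_301 = 83
  s_302 = 85;  s_303 = 0;  s_304 = 60;  s_305 = 59;  s_306 = 28;  s_307 = 30
  s_308 = 35;  s_309 = 38;  s_310 = 79;  s_311 = 93;  s_312 = 2;  s_313 = 64
  s_314 = 40;  s_315 = 75;  s_316 = 92;  s_317 = 0;  s_318 = 25;  s_319 = 65
  s_320 = 44;  s_321 = 61;  s_322 = 55;  s_323 = 32;  s_324 = 41;  s_325 = 63
  s_326 = 17;  s_327 = 59;  s_328 = 49;  s_329 = 7;  s_330 = 6;  s_331 = 0
  s_332 = 67;  s_333 = 19;  s_334 = 83;  s_335 = 82;  s_336 = 31;  s_337 = 78
  s_338 = 9;  s_339 = 2;  s_340 = 96;  s_341 = 65;  s_342 = 77;  s_343 = 11
  s_344 = 51;  s_345 = 0;  s_346 = 36;  s_347 = 16;  s_348 = 75;  s_349 = 18
  s_350 = 21;  s_351 = 81;  s_352 = 28;  s_353 = 17;  s_354 = 40;  s_355 = 19
  s_356 = 24;  s_357 = 45;  s_358 = 94;  s_359 = 0;  s_360 = 15;  s_361 = 39
  s_362 = 7;  s_363 = 56;  s_364 = 33;  s_365 = 58;  s_366 = 44;  s_367 = 96
  s_368 = 49;  s_369 = 16;  s_370 = 10;  s_371 = 43;  s_372 = 23;  s_373 = 0
  s_374 = 79;  s_375 = 89;  s_376 = 11;  s_377 = 88;  s_378 = 38
s_379 = 22·38 + 92·88 = 8
s_380 = 22·8 + 92·38 = 83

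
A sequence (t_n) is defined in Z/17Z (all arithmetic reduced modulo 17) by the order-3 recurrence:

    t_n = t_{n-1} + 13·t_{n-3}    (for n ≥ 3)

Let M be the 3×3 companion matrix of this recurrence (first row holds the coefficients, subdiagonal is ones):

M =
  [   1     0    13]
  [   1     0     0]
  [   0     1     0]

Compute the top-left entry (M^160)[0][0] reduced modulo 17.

(M^160)[0][0] is the top entry after applying M 160 times to the unit state (1, 0, 0). Equivalently it is h_{162} for the auxiliary sequence (h_n) obeying the same recurrence with h_2 = 1 and h_i = 0 for 0 ≤ i < 2:
h_3 = 1·1 + 0·0 + 13·0 = 1
h_4 = 1·1 + 0·1 + 13·0 = 1
h_5 = 1·1 + 0·1 + 13·1 = 14
h_6 = 1·14 + 0·1 + 13·1 = 10
h_7 = 1·10 + 0·14 + 13·1 = 6
h_8 = 1·6 + 0·10 + 13·14 = 1
Continuing the recurrence:
  h_9 = 12;  h_10 = 5;  h_11 = 1;  h_12 = 4;  h_13 = 1;  h_14 = 14
  h_15 = 15;  h_16 = 11;  h_17 = 6;  h_18 = 14;  h_19 = 4;  h_20 = 14
  h_21 = 9;  h_22 = 10;  h_23 = 5;  h_24 = 3;  h_25 = 14;  h_26 = 11
  h_27 = 16;  h_28 = 11;  h_29 = 1;  h_30 = 5;  h_31 = 12;  h_32 = 8
  h_33 = 5;  h_34 = 8;  h_35 = 10;  h_36 = 7;  h_37 = 9;  h_38 = 3
  h_39 = 9;  h_40 = 7;  h_41 = 12;  h_42 = 10;  h_43 = 16;  h_44 = 2
  h_45 = 13;  h_46 = 0;  h_47 = 9;  h_48 = 8;  h_49 = 8;  h_50 = 6
  h_51 = 8;  h_52 = 10;  h_53 = 3;  h_54 = 5;  h_55 = 16;  h_56 = 4
  h_57 = 1;  h_58 = 5;  h_59 = 6;  h_60 = 2;  h_61 = 16;  h_62 = 9
  h_63 = 1;  h_64 = 5;  h_65 = 3;  h_66 = 16;  h_67 = 13;  h_68 = 1
  h_69 = 5;  h_70 = 4;  h_71 = 0;  h_72 = 14;  h_73 = 15;  h_74 = 15
  h_75 = 10;  h_76 = 1;  h_77 = 9;  h_78 = 3;  h_79 = 16;  h_80 = 14
  h_81 = 2;  h_82 = 6;  h_83 = 1;  h_84 = 10;  h_85 = 3;  h_86 = 16
  h_87 = 10;  h_88 = 15;  h_89 = 2;  h_90 = 13;  h_91 = 4;  h_92 = 13
  h_93 = 12;  h_94 = 13;  h_95 = 12;  h_96 = 15;  h_97 = 14;  h_98 = 0
  h_99 = 8;  h_100 = 3;  h_101 = 3;  h_102 = 5;  h_103 = 10;  h_104 = 15
  h_105 = 12;  h_106 = 6;  h_107 = 14;  h_108 = 0;  h_109 = 10;  h_110 = 5
  h_111 = 5;  h_112 = 16;  h_113 = 13;  h_114 = 10;  h_115 = 14;  h_116 = 13
  h_117 = 7;  h_118 = 2;  h_119 = 1;  h_120 = 7;  h_121 = 16;  h_122 = 12
  h_123 = 1;  h_124 = 5;  h_125 = 8;  h_126 = 4;  h_127 = 1;  h_128 = 3
  h_129 = 4;  h_130 = 0;  h_131 = 5;  h_132 = 6;  h_133 = 6;  h_134 = 3
  h_135 = 13;  h_136 = 6;  h_137 = 11;  h_138 = 10;  h_139 = 3;  h_140 = 10
  h_141 = 4;  h_142 = 9;  h_143 = 3;  h_144 = 4;  h_145 = 2;  h_146 = 7
  h_147 = 8;  h_148 = 0;  h_149 = 6;  h_150 = 8;  h_151 = 8;  h_152 = 1
  h_153 = 3;  h_154 = 5;  h_155 = 1;  h_156 = 6;  h_157 = 3;  h_158 = 16
  h_159 = 9;  h_160 = 14
h_161 = 1·14 + 0·9 + 13·16 = 1
h_162 = 1·1 + 0·14 + 13·9 = 16

16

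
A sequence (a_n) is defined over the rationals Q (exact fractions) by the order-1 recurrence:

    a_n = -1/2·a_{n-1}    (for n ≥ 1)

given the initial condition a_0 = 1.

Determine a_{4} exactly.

a_1 = -1/2·1 = -1/2
a_2 = -1/2·-1/2 = 1/4
a_3 = -1/2·1/4 = -1/8
a_4 = -1/2·-1/8 = 1/16

1/16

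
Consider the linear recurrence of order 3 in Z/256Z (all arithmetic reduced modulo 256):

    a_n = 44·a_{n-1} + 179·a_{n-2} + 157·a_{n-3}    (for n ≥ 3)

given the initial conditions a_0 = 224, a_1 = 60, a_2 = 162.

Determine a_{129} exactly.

a_3 = 44·162 + 179·60 + 157·224 = 44
a_4 = 44·44 + 179·162 + 157·60 = 162
a_5 = 44·162 + 179·44 + 157·162 = 246
a_6 = 44·246 + 179·162 + 157·44 = 138
a_7 = 44·138 + 179·246 + 157·162 = 20
a_8 = 44·20 + 179·138 + 157·246 = 204
Continuing the recurrence:
  a_9 = 174;  a_10 = 208;  a_11 = 134;  a_12 = 46;  a_13 = 42;  a_14 = 144
  a_15 = 84;  a_16 = 226;  a_17 = 228;  a_18 = 186;  a_19 = 254;  a_20 = 138
  a_21 = 100;  a_22 = 116;  a_23 = 126;  a_24 = 24;  a_25 = 94;  a_26 = 54
  a_27 = 186;  a_28 = 96;  a_29 = 172;  a_30 = 194;  a_31 = 124;  a_32 = 114
  a_33 = 70;  a_34 = 202;  a_35 = 148;  a_36 = 156;  a_37 = 46;  a_38 = 192
  a_39 = 214;  a_40 = 62;  a_41 = 10;  a_42 = 80;  a_43 = 196;  a_44 = 194
  a_45 = 116;  a_46 = 202;  a_47 = 206;  a_48 = 202;  a_49 = 164;  a_50 = 196
  a_51 = 62;  a_52 = 72;  a_53 = 238;  a_54 = 70;  a_55 = 154;  a_56 = 96
  a_57 = 28;  a_58 = 98;  a_59 = 76;  a_60 = 194;  a_61 = 150;  a_62 = 10
  a_63 = 148;  a_64 = 108;  a_65 = 46;  a_66 = 48;  a_67 = 166;  a_68 = 78
  a_69 = 234;  a_70 = 144;  a_71 = 52;  a_72 = 34;  a_73 = 132;  a_74 = 90
  a_75 = 158;  a_76 = 10;  a_77 = 100;  a_78 = 20;  a_79 = 126;  a_80 = 248
  a_81 = 254;  a_82 = 86;  a_83 = 122;  a_84 = 224;  a_85 = 140;  a_86 = 130
  a_87 = 156;  a_88 = 146;  a_89 = 230;  a_90 = 74;  a_91 = 20;  a_92 = 60
  a_93 = 174;  a_94 = 32;  a_95 = 246;  a_96 = 94;  a_97 = 202;  a_98 = 80
  a_99 = 164;  a_100 = 2;  a_101 = 20;  a_102 = 106;  a_103 = 110;  a_104 = 74
  a_105 = 164;  a_106 = 100;  a_107 = 62;  a_108 = 40;  a_109 = 142;  a_110 = 102
  a_111 = 90;  a_112 = 224;  a_113 = 252;  a_114 = 34;  a_115 = 108;  a_116 = 226
  a_117 = 54;  a_118 = 138;  a_119 = 20;  a_120 = 12;  a_121 = 174;  a_122 = 144
  a_123 = 198;  a_124 = 110;  a_125 = 170;  a_126 = 144;  a_127 = 20
a_128 = 44·20 + 179·144 + 157·170 = 98
a_129 = 44·98 + 179·20 + 157·144 = 36

36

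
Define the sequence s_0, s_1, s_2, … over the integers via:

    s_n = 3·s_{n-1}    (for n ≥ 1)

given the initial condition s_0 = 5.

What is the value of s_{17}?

645700815

s_1 = 3·5 = 15
s_2 = 3·15 = 45
s_3 = 3·45 = 135
s_4 = 3·135 = 405
s_5 = 3·405 = 1215
s_6 = 3·1215 = 3645
s_7 = 3·3645 = 10935
s_8 = 3·10935 = 32805
s_9 = 3·32805 = 98415
s_10 = 3·98415 = 295245
s_11 = 3·295245 = 885735
s_12 = 3·885735 = 2657205
s_13 = 3·2657205 = 7971615
s_14 = 3·7971615 = 23914845
s_15 = 3·23914845 = 71744535
s_16 = 3·71744535 = 215233605
s_17 = 3·215233605 = 645700815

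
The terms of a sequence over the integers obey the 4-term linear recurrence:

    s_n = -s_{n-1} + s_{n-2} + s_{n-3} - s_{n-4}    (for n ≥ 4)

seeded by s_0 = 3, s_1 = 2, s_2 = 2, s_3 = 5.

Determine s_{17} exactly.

78

s_4 = -1·5 + 1·2 + 1·2 + -1·3 = -4
s_5 = -1·-4 + 1·5 + 1·2 + -1·2 = 9
s_6 = -1·9 + 1·-4 + 1·5 + -1·2 = -10
s_7 = -1·-10 + 1·9 + 1·-4 + -1·5 = 10
s_8 = -1·10 + 1·-10 + 1·9 + -1·-4 = -7
s_9 = -1·-7 + 1·10 + 1·-10 + -1·9 = -2
s_10 = -1·-2 + 1·-7 + 1·10 + -1·-10 = 15
s_11 = -1·15 + 1·-2 + 1·-7 + -1·10 = -34
s_12 = -1·-34 + 1·15 + 1·-2 + -1·-7 = 54
s_13 = -1·54 + 1·-34 + 1·15 + -1·-2 = -71
s_14 = -1·-71 + 1·54 + 1·-34 + -1·15 = 76
s_15 = -1·76 + 1·-71 + 1·54 + -1·-34 = -59
s_16 = -1·-59 + 1·76 + 1·-71 + -1·54 = 10
s_17 = -1·10 + 1·-59 + 1·76 + -1·-71 = 78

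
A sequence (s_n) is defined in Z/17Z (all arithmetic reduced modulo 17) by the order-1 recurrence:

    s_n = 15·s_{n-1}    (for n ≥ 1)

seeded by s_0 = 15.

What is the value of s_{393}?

s_1 = 15·15 = 4
s_2 = 15·4 = 9
s_3 = 15·9 = 16
s_4 = 15·16 = 2
s_5 = 15·2 = 13
s_6 = 15·13 = 8
s_7 = 15·8 = 1
s_8 = 15·1 = 15
(s_8) = (15) = (s_0), so the sequence has period 8.
393 ≡ 1 (mod 8), hence s_393 = s_1 = 4.

4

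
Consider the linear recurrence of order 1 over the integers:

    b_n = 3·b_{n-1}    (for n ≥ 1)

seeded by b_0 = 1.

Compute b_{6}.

729

b_1 = 3·1 = 3
b_2 = 3·3 = 9
b_3 = 3·9 = 27
b_4 = 3·27 = 81
b_5 = 3·81 = 243
b_6 = 3·243 = 729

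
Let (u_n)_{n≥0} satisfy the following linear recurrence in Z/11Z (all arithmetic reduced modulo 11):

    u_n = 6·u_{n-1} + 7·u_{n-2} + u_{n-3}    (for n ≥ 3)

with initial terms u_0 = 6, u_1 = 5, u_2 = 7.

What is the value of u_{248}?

6

u_3 = 6·7 + 7·5 + 1·6 = 6
u_4 = 6·6 + 7·7 + 1·5 = 2
u_5 = 6·2 + 7·6 + 1·7 = 6
u_6 = 6·6 + 7·2 + 1·6 = 1
u_7 = 6·1 + 7·6 + 1·2 = 6
u_8 = 6·6 + 7·1 + 1·6 = 5
u_9 = 6·5 + 7·6 + 1·1 = 7
(u_7, u_8, u_9) = (6, 5, 7) = (u_0, u_1, u_2), so the sequence has period 7.
248 ≡ 3 (mod 7), hence u_248 = u_3 = 6.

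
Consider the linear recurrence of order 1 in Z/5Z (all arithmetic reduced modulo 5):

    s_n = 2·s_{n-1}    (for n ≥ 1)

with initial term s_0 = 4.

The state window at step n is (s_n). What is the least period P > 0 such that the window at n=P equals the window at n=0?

n=0: window = (4)
n=1: window = (3)
n=2: window = (1)
n=3: window = (2)
n=4: window = (4)
window at n=4 equals window at n=0 → period = 4

4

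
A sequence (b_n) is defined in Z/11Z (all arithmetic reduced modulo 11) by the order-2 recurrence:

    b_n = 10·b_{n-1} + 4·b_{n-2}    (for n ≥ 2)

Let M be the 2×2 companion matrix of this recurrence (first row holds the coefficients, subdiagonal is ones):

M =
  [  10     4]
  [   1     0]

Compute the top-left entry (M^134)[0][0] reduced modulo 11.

2

(M^134)[0][0] is the top entry after applying M 134 times to the unit state (1, 0). Equivalently it is h_{135} for the auxiliary sequence (h_n) obeying the same recurrence with h_1 = 1 and h_i = 0 for 0 ≤ i < 1:
h_2 = 10·1 + 4·0 = 10
h_3 = 10·10 + 4·1 = 5
h_4 = 10·5 + 4·10 = 2
h_5 = 10·2 + 4·5 = 7
h_6 = 10·7 + 4·2 = 1
h_7 = 10·1 + 4·7 = 5
h_8 = 10·5 + 4·1 = 10
h_9 = 10·10 + 4·5 = 10
h_10 = 10·10 + 4·10 = 8
h_11 = 10·8 + 4·10 = 10
h_12 = 10·10 + 4·8 = 0
h_13 = 10·0 + 4·10 = 7
h_14 = 10·7 + 4·0 = 4
h_15 = 10·4 + 4·7 = 2
h_16 = 10·2 + 4·4 = 3
h_17 = 10·3 + 4·2 = 5
h_18 = 10·5 + 4·3 = 7
h_19 = 10·7 + 4·5 = 2
h_20 = 10·2 + 4·7 = 4
h_21 = 10·4 + 4·2 = 4
h_22 = 10·4 + 4·4 = 1
h_23 = 10·1 + 4·4 = 4
h_24 = 10·4 + 4·1 = 0
h_25 = 10·0 + 4·4 = 5
h_26 = 10·5 + 4·0 = 6
h_27 = 10·6 + 4·5 = 3
h_28 = 10·3 + 4·6 = 10
h_29 = 10·10 + 4·3 = 2
h_30 = 10·2 + 4·10 = 5
h_31 = 10·5 + 4·2 = 3
h_32 = 10·3 + 4·5 = 6
h_33 = 10·6 + 4·3 = 6
h_34 = 10·6 + 4·6 = 7
h_35 = 10·7 + 4·6 = 6
h_36 = 10·6 + 4·7 = 0
h_37 = 10·0 + 4·6 = 2
h_38 = 10·2 + 4·0 = 9
h_39 = 10·9 + 4·2 = 10
h_40 = 10·10 + 4·9 = 4
h_41 = 10·4 + 4·10 = 3
h_42 = 10·3 + 4·4 = 2
h_43 = 10·2 + 4·3 = 10
h_44 = 10·10 + 4·2 = 9
h_45 = 10·9 + 4·10 = 9
h_46 = 10·9 + 4·9 = 5
h_47 = 10·5 + 4·9 = 9
h_48 = 10·9 + 4·5 = 0
h_49 = 10·0 + 4·9 = 3
h_50 = 10·3 + 4·0 = 8
h_51 = 10·8 + 4·3 = 4
h_52 = 10·4 + 4·8 = 6
h_53 = 10·6 + 4·4 = 10
h_54 = 10·10 + 4·6 = 3
h_55 = 10·3 + 4·10 = 4
h_56 = 10·4 + 4·3 = 8
h_57 = 10·8 + 4·4 = 8
h_58 = 10·8 + 4·8 = 2
h_59 = 10·2 + 4·8 = 8
h_60 = 10·8 + 4·2 = 0
h_61 = 10·0 + 4·8 = 10
h_62 = 10·10 + 4·0 = 1
h_63 = 10·1 + 4·10 = 6
h_64 = 10·6 + 4·1 = 9
h_65 = 10·9 + 4·6 = 4
h_66 = 10·4 + 4·9 = 10
h_67 = 10·10 + 4·4 = 6
h_68 = 10·6 + 4·10 = 1
h_69 = 10·1 + 4·6 = 1
h_70 = 10·1 + 4·1 = 3
h_71 = 10·3 + 4·1 = 1
h_72 = 10·1 + 4·3 = 0
h_73 = 10·0 + 4·1 = 4
h_74 = 10·4 + 4·0 = 7
h_75 = 10·7 + 4·4 = 9
h_76 = 10·9 + 4·7 = 8
h_77 = 10·8 + 4·9 = 6
h_78 = 10·6 + 4·8 = 4
h_79 = 10·4 + 4·6 = 9
h_80 = 10·9 + 4·4 = 7
h_81 = 10·7 + 4·9 = 7
h_82 = 10·7 + 4·7 = 10
h_83 = 10·10 + 4·7 = 7
h_84 = 10·7 + 4·10 = 0
h_85 = 10·0 + 4·7 = 6
h_86 = 10·6 + 4·0 = 5
h_87 = 10·5 + 4·6 = 8
h_88 = 10·8 + 4·5 = 1
h_89 = 10·1 + 4·8 = 9
h_90 = 10·9 + 4·1 = 6
h_91 = 10·6 + 4·9 = 8
h_92 = 10·8 + 4·6 = 5
h_93 = 10·5 + 4·8 = 5
h_94 = 10·5 + 4·5 = 4
h_95 = 10·4 + 4·5 = 5
h_96 = 10·5 + 4·4 = 0
h_97 = 10·0 + 4·5 = 9
h_98 = 10·9 + 4·0 = 2
h_99 = 10·2 + 4·9 = 1
h_100 = 10·1 + 4·2 = 7
h_101 = 10·7 + 4·1 = 8
h_102 = 10·8 + 4·7 = 9
h_103 = 10·9 + 4·8 = 1
h_104 = 10·1 + 4·9 = 2
h_105 = 10·2 + 4·1 = 2
h_106 = 10·2 + 4·2 = 6
h_107 = 10·6 + 4·2 = 2
h_108 = 10·2 + 4·6 = 0
h_109 = 10·0 + 4·2 = 8
h_110 = 10·8 + 4·0 = 3
h_111 = 10·3 + 4·8 = 7
h_112 = 10·7 + 4·3 = 5
h_113 = 10·5 + 4·7 = 1
h_114 = 10·1 + 4·5 = 8
h_115 = 10·8 + 4·1 = 7
h_116 = 10·7 + 4·8 = 3
h_117 = 10·3 + 4·7 = 3
h_118 = 10·3 + 4·3 = 9
h_119 = 10·9 + 4·3 = 3
h_120 = 10·3 + 4·9 = 0
h_121 = 10·0 + 4·3 = 1
h_122 = 10·1 + 4·0 = 10
h_123 = 10·10 + 4·1 = 5
h_124 = 10·5 + 4·10 = 2
h_125 = 10·2 + 4·5 = 7
h_126 = 10·7 + 4·2 = 1
h_127 = 10·1 + 4·7 = 5
h_128 = 10·5 + 4·1 = 10
h_129 = 10·10 + 4·5 = 10
h_130 = 10·10 + 4·10 = 8
h_131 = 10·8 + 4·10 = 10
h_132 = 10·10 + 4·8 = 0
h_133 = 10·0 + 4·10 = 7
h_134 = 10·7 + 4·0 = 4
h_135 = 10·4 + 4·7 = 2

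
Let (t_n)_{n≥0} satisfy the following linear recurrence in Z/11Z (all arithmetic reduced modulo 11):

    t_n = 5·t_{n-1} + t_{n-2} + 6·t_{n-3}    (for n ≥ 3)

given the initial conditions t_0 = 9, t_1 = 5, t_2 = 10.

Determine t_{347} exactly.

4

t_3 = 5·10 + 1·5 + 6·9 = 10
t_4 = 5·10 + 1·10 + 6·5 = 2
t_5 = 5·2 + 1·10 + 6·10 = 3
t_6 = 5·3 + 1·2 + 6·10 = 0
t_7 = 5·0 + 1·3 + 6·2 = 4
t_8 = 5·4 + 1·0 + 6·3 = 5
t_9 = 5·5 + 1·4 + 6·0 = 7
t_10 = 5·7 + 1·5 + 6·4 = 9
t_11 = 5·9 + 1·7 + 6·5 = 5
t_12 = 5·5 + 1·9 + 6·7 = 10
(t_10, t_11, t_12) = (9, 5, 10) = (t_0, t_1, t_2), so the sequence has period 10.
347 ≡ 7 (mod 10), hence t_347 = t_7 = 4.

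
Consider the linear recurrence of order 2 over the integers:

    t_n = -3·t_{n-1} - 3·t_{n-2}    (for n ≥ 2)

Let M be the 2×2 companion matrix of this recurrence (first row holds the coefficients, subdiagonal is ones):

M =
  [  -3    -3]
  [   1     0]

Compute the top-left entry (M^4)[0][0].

(M^4)[0][0] is the top entry after applying M 4 times to the unit state (1, 0). Equivalently it is h_{5} for the auxiliary sequence (h_n) obeying the same recurrence with h_1 = 1 and h_i = 0 for 0 ≤ i < 1:
h_2 = -3·1 + -3·0 = -3
h_3 = -3·-3 + -3·1 = 6
h_4 = -3·6 + -3·-3 = -9
h_5 = -3·-9 + -3·6 = 9

9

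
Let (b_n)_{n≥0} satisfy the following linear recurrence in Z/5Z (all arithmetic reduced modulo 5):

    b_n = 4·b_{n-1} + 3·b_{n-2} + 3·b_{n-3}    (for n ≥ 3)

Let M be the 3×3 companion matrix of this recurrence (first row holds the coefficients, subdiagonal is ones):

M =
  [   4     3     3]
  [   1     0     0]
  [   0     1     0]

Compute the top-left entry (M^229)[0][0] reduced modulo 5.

(M^229)[0][0] is the top entry after applying M 229 times to the unit state (1, 0, 0). Equivalently it is h_{231} for the auxiliary sequence (h_n) obeying the same recurrence with h_2 = 1 and h_i = 0 for 0 ≤ i < 2:
h_3 = 4·1 + 3·0 + 3·0 = 4
h_4 = 4·4 + 3·1 + 3·0 = 4
h_5 = 4·4 + 3·4 + 3·1 = 1
h_6 = 4·1 + 3·4 + 3·4 = 3
h_7 = 4·3 + 3·1 + 3·4 = 2
h_8 = 4·2 + 3·3 + 3·1 = 0
h_9 = 4·0 + 3·2 + 3·3 = 0
h_10 = 4·0 + 3·0 + 3·2 = 1
(h_8, h_9, h_10) = (0, 0, 1) = (h_0, h_1, h_2), so the sequence has period 8.
231 ≡ 7 (mod 8), hence h_231 = h_7 = 2.

2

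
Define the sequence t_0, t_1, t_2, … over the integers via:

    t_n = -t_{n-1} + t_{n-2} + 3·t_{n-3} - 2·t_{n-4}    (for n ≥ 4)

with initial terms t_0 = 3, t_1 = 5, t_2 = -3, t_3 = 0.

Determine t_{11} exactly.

528

t_4 = -1·0 + 1·-3 + 3·5 + -2·3 = 6
t_5 = -1·6 + 1·0 + 3·-3 + -2·5 = -25
t_6 = -1·-25 + 1·6 + 3·0 + -2·-3 = 37
t_7 = -1·37 + 1·-25 + 3·6 + -2·0 = -44
t_8 = -1·-44 + 1·37 + 3·-25 + -2·6 = -6
t_9 = -1·-6 + 1·-44 + 3·37 + -2·-25 = 123
t_10 = -1·123 + 1·-6 + 3·-44 + -2·37 = -335
t_11 = -1·-335 + 1·123 + 3·-6 + -2·-44 = 528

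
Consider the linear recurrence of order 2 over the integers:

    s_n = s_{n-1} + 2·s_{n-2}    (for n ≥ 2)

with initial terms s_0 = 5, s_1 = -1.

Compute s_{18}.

349529

s_2 = 1·-1 + 2·5 = 9
s_3 = 1·9 + 2·-1 = 7
s_4 = 1·7 + 2·9 = 25
s_5 = 1·25 + 2·7 = 39
s_6 = 1·39 + 2·25 = 89
s_7 = 1·89 + 2·39 = 167
s_8 = 1·167 + 2·89 = 345
s_9 = 1·345 + 2·167 = 679
s_10 = 1·679 + 2·345 = 1369
s_11 = 1·1369 + 2·679 = 2727
s_12 = 1·2727 + 2·1369 = 5465
s_13 = 1·5465 + 2·2727 = 10919
s_14 = 1·10919 + 2·5465 = 21849
s_15 = 1·21849 + 2·10919 = 43687
s_16 = 1·43687 + 2·21849 = 87385
s_17 = 1·87385 + 2·43687 = 174759
s_18 = 1·174759 + 2·87385 = 349529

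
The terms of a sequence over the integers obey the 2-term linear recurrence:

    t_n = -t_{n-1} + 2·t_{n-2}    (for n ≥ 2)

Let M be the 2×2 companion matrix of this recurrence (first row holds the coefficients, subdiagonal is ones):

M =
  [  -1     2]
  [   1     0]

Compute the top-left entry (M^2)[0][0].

(M^2)[0][0] is the top entry after applying M 2 times to the unit state (1, 0). Equivalently it is h_{3} for the auxiliary sequence (h_n) obeying the same recurrence with h_1 = 1 and h_i = 0 for 0 ≤ i < 1:
h_2 = -1·1 + 2·0 = -1
h_3 = -1·-1 + 2·1 = 3

3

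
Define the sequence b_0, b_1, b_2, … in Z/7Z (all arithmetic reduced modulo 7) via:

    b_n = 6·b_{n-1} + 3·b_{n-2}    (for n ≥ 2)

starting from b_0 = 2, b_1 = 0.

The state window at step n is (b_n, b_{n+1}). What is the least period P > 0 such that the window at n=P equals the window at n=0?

24

n=0: window = (2, 0)
n=1: window = (0, 6)
n=2: window = (6, 1)
n=3: window = (1, 3)
n=4: window = (3, 0)
n=5: window = (0, 2)
n=6: window = (2, 5)
n=7: window = (5, 1)
n=8: window = (1, 0)
n=9: window = (0, 3)
n=10: window = (3, 4)
n=11: window = (4, 5)
n=12: window = (5, 0)
n=13: window = (0, 1)
n=14: window = (1, 6)
n=15: window = (6, 4)
n=16: window = (4, 0)
n=17: window = (0, 5)
n=18: window = (5, 2)
n=19: window = (2, 6)
n=20: window = (6, 0)
n=21: window = (0, 4)
n=22: window = (4, 3)
n=23: window = (3, 2)
n=24: window = (2, 0)
window at n=24 equals window at n=0 → period = 24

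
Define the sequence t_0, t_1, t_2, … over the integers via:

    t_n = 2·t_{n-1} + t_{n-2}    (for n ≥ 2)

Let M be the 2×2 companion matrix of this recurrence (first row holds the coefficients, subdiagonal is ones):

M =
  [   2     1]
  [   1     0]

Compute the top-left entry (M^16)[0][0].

(M^16)[0][0] is the top entry after applying M 16 times to the unit state (1, 0). Equivalently it is h_{17} for the auxiliary sequence (h_n) obeying the same recurrence with h_1 = 1 and h_i = 0 for 0 ≤ i < 1:
h_2 = 2·1 + 1·0 = 2
h_3 = 2·2 + 1·1 = 5
h_4 = 2·5 + 1·2 = 12
h_5 = 2·12 + 1·5 = 29
h_6 = 2·29 + 1·12 = 70
h_7 = 2·70 + 1·29 = 169
h_8 = 2·169 + 1·70 = 408
h_9 = 2·408 + 1·169 = 985
h_10 = 2·985 + 1·408 = 2378
h_11 = 2·2378 + 1·985 = 5741
h_12 = 2·5741 + 1·2378 = 13860
h_13 = 2·13860 + 1·5741 = 33461
h_14 = 2·33461 + 1·13860 = 80782
h_15 = 2·80782 + 1·33461 = 195025
h_16 = 2·195025 + 1·80782 = 470832
h_17 = 2·470832 + 1·195025 = 1136689

1136689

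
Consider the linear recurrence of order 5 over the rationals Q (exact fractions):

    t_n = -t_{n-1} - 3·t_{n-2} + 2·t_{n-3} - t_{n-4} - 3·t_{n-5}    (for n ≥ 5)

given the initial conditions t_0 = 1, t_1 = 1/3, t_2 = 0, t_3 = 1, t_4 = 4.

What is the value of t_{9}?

t_5 = -1·4 + -3·1 + 2·0 + -1·1/3 + -3·1 = -31/3
t_6 = -1·-31/3 + -3·4 + 2·1 + -1·0 + -3·1/3 = -2/3
t_7 = -1·-2/3 + -3·-31/3 + 2·4 + -1·1 + -3·0 = 116/3
t_8 = -1·116/3 + -3·-2/3 + 2·-31/3 + -1·4 + -3·1 = -193/3
t_9 = -1·-193/3 + -3·116/3 + 2·-2/3 + -1·-31/3 + -3·4 = -164/3

-164/3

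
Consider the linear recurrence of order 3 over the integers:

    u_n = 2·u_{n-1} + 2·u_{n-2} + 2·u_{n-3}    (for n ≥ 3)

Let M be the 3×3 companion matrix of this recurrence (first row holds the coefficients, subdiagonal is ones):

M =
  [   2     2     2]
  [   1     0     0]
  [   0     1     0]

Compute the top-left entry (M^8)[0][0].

(M^8)[0][0] is the top entry after applying M 8 times to the unit state (1, 0, 0). Equivalently it is h_{10} for the auxiliary sequence (h_n) obeying the same recurrence with h_2 = 1 and h_i = 0 for 0 ≤ i < 2:
h_3 = 2·1 + 2·0 + 2·0 = 2
h_4 = 2·2 + 2·1 + 2·0 = 6
h_5 = 2·6 + 2·2 + 2·1 = 18
h_6 = 2·18 + 2·6 + 2·2 = 52
h_7 = 2·52 + 2·18 + 2·6 = 152
h_8 = 2·152 + 2·52 + 2·18 = 444
h_9 = 2·444 + 2·152 + 2·52 = 1296
h_10 = 2·1296 + 2·444 + 2·152 = 3784

3784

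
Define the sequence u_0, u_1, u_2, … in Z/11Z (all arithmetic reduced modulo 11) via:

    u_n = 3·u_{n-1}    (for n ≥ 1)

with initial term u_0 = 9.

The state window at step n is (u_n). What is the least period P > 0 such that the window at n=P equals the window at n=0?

5

n=0: window = (9)
n=1: window = (5)
n=2: window = (4)
n=3: window = (1)
n=4: window = (3)
n=5: window = (9)
window at n=5 equals window at n=0 → period = 5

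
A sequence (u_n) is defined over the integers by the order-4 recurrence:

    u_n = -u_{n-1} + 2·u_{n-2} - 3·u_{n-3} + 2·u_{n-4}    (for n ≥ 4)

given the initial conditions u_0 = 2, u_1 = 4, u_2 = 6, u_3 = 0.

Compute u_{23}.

-132123126

u_4 = -1·0 + 2·6 + -3·4 + 2·2 = 4
u_5 = -1·4 + 2·0 + -3·6 + 2·4 = -14
u_6 = -1·-14 + 2·4 + -3·0 + 2·6 = 34
u_7 = -1·34 + 2·-14 + -3·4 + 2·0 = -74
u_8 = -1·-74 + 2·34 + -3·-14 + 2·4 = 192
u_9 = -1·192 + 2·-74 + -3·34 + 2·-14 = -470
u_10 = -1·-470 + 2·192 + -3·-74 + 2·34 = 1144
u_11 = -1·1144 + 2·-470 + -3·192 + 2·-74 = -2808
u_12 = -1·-2808 + 2·1144 + -3·-470 + 2·192 = 6890
u_13 = -1·6890 + 2·-2808 + -3·1144 + 2·-470 = -16878
u_14 = -1·-16878 + 2·6890 + -3·-2808 + 2·1144 = 41370
u_15 = -1·41370 + 2·-16878 + -3·6890 + 2·-2808 = -101412
u_16 = -1·-101412 + 2·41370 + -3·-16878 + 2·6890 = 248566
u_17 = -1·248566 + 2·-101412 + -3·41370 + 2·-16878 = -609256
u_18 = -1·-609256 + 2·248566 + -3·-101412 + 2·41370 = 1493364
u_19 = -1·1493364 + 2·-609256 + -3·248566 + 2·-101412 = -3660398
u_20 = -1·-3660398 + 2·1493364 + -3·-609256 + 2·248566 = 8972026
u_21 = -1·8972026 + 2·-3660398 + -3·1493364 + 2·-609256 = -21991426
u_22 = -1·-21991426 + 2·8972026 + -3·-3660398 + 2·1493364 = 53903400
u_23 = -1·53903400 + 2·-21991426 + -3·8972026 + 2·-3660398 = -132123126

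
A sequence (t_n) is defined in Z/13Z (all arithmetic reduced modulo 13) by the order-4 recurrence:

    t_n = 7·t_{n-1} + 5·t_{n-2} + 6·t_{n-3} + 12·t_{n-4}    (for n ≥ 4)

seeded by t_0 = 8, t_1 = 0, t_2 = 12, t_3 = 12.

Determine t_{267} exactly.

0

t_4 = 7·12 + 5·12 + 6·0 + 12·8 = 6
t_5 = 7·6 + 5·12 + 6·12 + 12·0 = 5
t_6 = 7·5 + 5·6 + 6·12 + 12·12 = 8
t_7 = 7·8 + 5·5 + 6·6 + 12·12 = 1
t_8 = 7·1 + 5·8 + 6·5 + 12·6 = 6
t_9 = 7·6 + 5·1 + 6·8 + 12·5 = 12
t_10 = 7·12 + 5·6 + 6·1 + 12·8 = 8
t_11 = 7·8 + 5·12 + 6·6 + 12·1 = 8
t_12 = 7·8 + 5·8 + 6·12 + 12·6 = 6
t_13 = 7·6 + 5·8 + 6·8 + 12·12 = 1
t_14 = 7·1 + 5·6 + 6·8 + 12·8 = 12
t_15 = 7·12 + 5·1 + 6·6 + 12·8 = 0
t_16 = 7·0 + 5·12 + 6·1 + 12·6 = 8
t_17 = 7·8 + 5·0 + 6·12 + 12·1 = 10
t_18 = 7·10 + 5·8 + 6·0 + 12·12 = 7
t_19 = 7·7 + 5·10 + 6·8 + 12·0 = 4
t_20 = 7·4 + 5·7 + 6·10 + 12·8 = 11
t_21 = 7·11 + 5·4 + 6·7 + 12·10 = 12
t_22 = 7·12 + 5·11 + 6·4 + 12·7 = 0
t_23 = 7·0 + 5·12 + 6·11 + 12·4 = 5
t_24 = 7·5 + 5·0 + 6·12 + 12·11 = 5
t_25 = 7·5 + 5·5 + 6·0 + 12·12 = 9
t_26 = 7·9 + 5·5 + 6·5 + 12·0 = 1
t_27 = 7·1 + 5·9 + 6·5 + 12·5 = 12
t_28 = 7·12 + 5·1 + 6·9 + 12·5 = 8
t_29 = 7·8 + 5·12 + 6·1 + 12·9 = 9
t_30 = 7·9 + 5·8 + 6·12 + 12·1 = 5
t_31 = 7·5 + 5·9 + 6·8 + 12·12 = 12
t_32 = 7·12 + 5·5 + 6·9 + 12·8 = 12
t_33 = 7·12 + 5·12 + 6·5 + 12·9 = 9
t_34 = 7·9 + 5·12 + 6·12 + 12·5 = 8
t_35 = 7·8 + 5·9 + 6·12 + 12·12 = 5
t_36 = 7·5 + 5·8 + 6·9 + 12·12 = 0
t_37 = 7·0 + 5·5 + 6·8 + 12·9 = 12
t_38 = 7·12 + 5·0 + 6·5 + 12·8 = 2
t_39 = 7·2 + 5·12 + 6·0 + 12·5 = 4
t_40 = 7·4 + 5·2 + 6·12 + 12·0 = 6
t_41 = 7·6 + 5·4 + 6·2 + 12·12 = 10
t_42 = 7·10 + 5·6 + 6·4 + 12·2 = 5
t_43 = 7·5 + 5·10 + 6·6 + 12·4 = 0
t_44 = 7·0 + 5·5 + 6·10 + 12·6 = 1
t_45 = 7·1 + 5·0 + 6·5 + 12·10 = 1
t_46 = 7·1 + 5·1 + 6·0 + 12·5 = 7
t_47 = 7·7 + 5·1 + 6·1 + 12·0 = 8
t_48 = 7·8 + 5·7 + 6·1 + 12·1 = 5
t_49 = 7·5 + 5·8 + 6·7 + 12·1 = 12
t_50 = 7·12 + 5·5 + 6·8 + 12·7 = 7
t_51 = 7·7 + 5·12 + 6·5 + 12·8 = 1
t_52 = 7·1 + 5·7 + 6·12 + 12·5 = 5
t_53 = 7·5 + 5·1 + 6·7 + 12·12 = 5
t_54 = 7·5 + 5·5 + 6·1 + 12·7 = 7
t_55 = 7·7 + 5·5 + 6·5 + 12·1 = 12
t_56 = 7·12 + 5·7 + 6·5 + 12·5 = 1
t_57 = 7·1 + 5·12 + 6·7 + 12·5 = 0
t_58 = 7·0 + 5·1 + 6·12 + 12·7 = 5
t_59 = 7·5 + 5·0 + 6·1 + 12·12 = 3
t_60 = 7·3 + 5·5 + 6·0 + 12·1 = 6
t_61 = 7·6 + 5·3 + 6·5 + 12·0 = 9
t_62 = 7·9 + 5·6 + 6·3 + 12·5 = 2
t_63 = 7·2 + 5·9 + 6·6 + 12·3 = 1
t_64 = 7·1 + 5·2 + 6·9 + 12·6 = 0
t_65 = 7·0 + 5·1 + 6·2 + 12·9 = 8
t_66 = 7·8 + 5·0 + 6·1 + 12·2 = 8
t_67 = 7·8 + 5·8 + 6·0 + 12·1 = 4
t_68 = 7·4 + 5·8 + 6·8 + 12·0 = 12
t_69 = 7·12 + 5·4 + 6·8 + 12·8 = 1
t_70 = 7·1 + 5·12 + 6·4 + 12·8 = 5
t_71 = 7·5 + 5·1 + 6·12 + 12·4 = 4
t_72 = 7·4 + 5·5 + 6·1 + 12·12 = 8
t_73 = 7·8 + 5·4 + 6·5 + 12·1 = 1
t_74 = 7·1 + 5·8 + 6·4 + 12·5 = 1
t_75 = 7·1 + 5·1 + 6·8 + 12·4 = 4
t_76 = 7·4 + 5·1 + 6·1 + 12·8 = 5
t_77 = 7·5 + 5·4 + 6·1 + 12·1 = 8
t_78 = 7·8 + 5·5 + 6·4 + 12·1 = 0
t_79 = 7·0 + 5·8 + 6·5 + 12·4 = 1
t_80 = 7·1 + 5·0 + 6·8 + 12·5 = 11
t_81 = 7·11 + 5·1 + 6·0 + 12·8 = 9
t_82 = 7·9 + 5·11 + 6·1 + 12·0 = 7
t_83 = 7·7 + 5·9 + 6·11 + 12·1 = 3
t_84 = 7·3 + 5·7 + 6·9 + 12·11 = 8
t_85 = 7·8 + 5·3 + 6·7 + 12·9 = 0
t_86 = 7·0 + 5·8 + 6·3 + 12·7 = 12
t_87 = 7·12 + 5·0 + 6·8 + 12·3 = 12
(t_84, t_85, t_86, t_87) = (8, 0, 12, 12) = (t_0, t_1, t_2, t_3), so the sequence has period 84.
267 ≡ 15 (mod 84), hence t_267 = t_15 = 0.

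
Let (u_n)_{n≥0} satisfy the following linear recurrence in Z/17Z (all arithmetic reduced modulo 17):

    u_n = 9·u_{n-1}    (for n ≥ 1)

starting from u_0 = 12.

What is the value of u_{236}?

u_1 = 9·12 = 6
u_2 = 9·6 = 3
u_3 = 9·3 = 10
u_4 = 9·10 = 5
u_5 = 9·5 = 11
u_6 = 9·11 = 14
u_7 = 9·14 = 7
u_8 = 9·7 = 12
(u_8) = (12) = (u_0), so the sequence has period 8.
236 ≡ 4 (mod 8), hence u_236 = u_4 = 5.

5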